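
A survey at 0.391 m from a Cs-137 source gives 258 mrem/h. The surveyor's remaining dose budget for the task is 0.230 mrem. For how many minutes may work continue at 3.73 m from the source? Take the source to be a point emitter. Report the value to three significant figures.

4.87 min

Since intensity falls as 1/r², rate at 3.73 m:
(0.391/3.73)² = 0.01099, so 258 × 0.01099 = 2.835 mrem/h.
Stay time = 0.230 mrem ÷ 2.835 mrem/h = 0.08113 h = 4.868 min.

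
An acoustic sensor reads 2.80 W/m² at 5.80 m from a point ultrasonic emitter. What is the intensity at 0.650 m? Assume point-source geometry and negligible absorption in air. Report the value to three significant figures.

Since intensity falls as 1/r², the rate at 0.650 m is
2.80 × (5.80/0.650)² = 2.80 × 79.62 = 222.9 W/m².

223 W/m²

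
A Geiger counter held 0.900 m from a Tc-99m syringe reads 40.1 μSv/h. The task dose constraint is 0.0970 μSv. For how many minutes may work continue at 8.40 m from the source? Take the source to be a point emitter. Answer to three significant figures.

12.6 min

By the inverse-square law, rate at 8.40 m:
(0.900/8.40)² = 0.01148, so 40.1 × 0.01148 = 0.4603 μSv/h.
Stay time = 0.0970 μSv ÷ 0.4603 μSv/h = 0.2107 h = 12.64 min.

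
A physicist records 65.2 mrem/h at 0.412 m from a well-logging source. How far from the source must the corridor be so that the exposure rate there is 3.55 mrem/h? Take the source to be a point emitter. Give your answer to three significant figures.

By the inverse-square law, d₂ = d₁·√(I₁/I₂).
I₁/I₂ = 65.2/3.55 = 18.37, so d₂ = 0.412 × √18.37 = 1.766 m.

1.77 m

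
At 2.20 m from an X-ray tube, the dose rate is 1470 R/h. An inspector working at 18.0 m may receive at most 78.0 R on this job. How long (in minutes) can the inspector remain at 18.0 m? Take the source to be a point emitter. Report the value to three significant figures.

213 min

Since intensity falls as 1/r², rate at 18.0 m:
(2.20/18.0)² = 0.01494, so 1470 × 0.01494 = 21.96 R/h.
Stay time = 78.0 R ÷ 21.96 R/h = 3.552 h = 213.1 min.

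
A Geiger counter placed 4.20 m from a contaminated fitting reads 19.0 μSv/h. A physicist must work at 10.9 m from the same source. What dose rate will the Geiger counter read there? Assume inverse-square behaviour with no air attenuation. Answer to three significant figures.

Applying the 1/r² law, scaling from 4.20 m to 10.9 m:
(4.20/10.9)² = 0.1485, so 19.0 × 0.1485 = 2.821 μSv/h.

2.82 μSv/h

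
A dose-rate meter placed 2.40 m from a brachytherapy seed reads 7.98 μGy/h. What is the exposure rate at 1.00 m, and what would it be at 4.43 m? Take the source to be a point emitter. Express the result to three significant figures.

Since intensity falls as 1/r²,
At 1.00 m: 7.98 × (2.40/1.00)² = 7.98 × 5.760 = 45.96 μGy/h
At 4.43 m: (1.00/4.43)² = 0.05096, so 45.96 × 0.05096 = 2.342 μGy/h.

46.0 μGy/h; 2.34 μGy/h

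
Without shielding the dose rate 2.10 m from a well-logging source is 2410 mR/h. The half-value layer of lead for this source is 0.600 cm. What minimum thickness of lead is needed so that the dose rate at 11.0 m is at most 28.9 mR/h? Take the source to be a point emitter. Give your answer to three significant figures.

At 11.0 m, distance alone gives 2410 × (2.10/11.0)² = 2410 × 0.03645 = 87.84 mR/h.
Further attenuation needed: 87.84/28.9 = 3.039.
n = log₂(3.039) = 1.604 half-value layers.
Thickness = 1.604 × 0.600 cm = 0.9624 cm.

0.962 cm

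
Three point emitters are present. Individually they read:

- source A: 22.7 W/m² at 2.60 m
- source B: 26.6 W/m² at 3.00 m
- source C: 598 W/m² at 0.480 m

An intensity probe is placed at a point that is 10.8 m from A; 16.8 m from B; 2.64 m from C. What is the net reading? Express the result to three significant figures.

21.9 W/m²

By superposition, sum each source's inverse-square contribution:
A: 22.7 × (2.60/10.8)² = 1.316 W/m²
B: 26.6 × (3.00/16.8)² = 0.8482 W/m²
C: 598 × (0.480/2.64)² = 19.77 W/m²
Total = 1.316 + 0.8482 + 19.77 = 21.93 W/m².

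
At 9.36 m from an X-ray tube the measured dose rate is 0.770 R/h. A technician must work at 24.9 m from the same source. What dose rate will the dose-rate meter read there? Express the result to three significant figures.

0.109 R/h

Since intensity falls as 1/r², scaling from 9.36 m to 24.9 m:
0.770 × (9.36/24.9)² = 0.770 × 0.1413 = 0.1088 R/h.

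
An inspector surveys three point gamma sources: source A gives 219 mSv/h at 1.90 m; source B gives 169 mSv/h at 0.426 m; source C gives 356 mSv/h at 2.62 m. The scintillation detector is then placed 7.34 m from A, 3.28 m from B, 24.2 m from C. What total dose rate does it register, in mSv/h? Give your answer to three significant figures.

21.7 mSv/h

By superposition, sum each source's inverse-square contribution:
A: 219 × (1.90/7.34)² = 14.67 mSv/h
B: 169 × (0.426/3.28)² = 2.851 mSv/h
C: 356 × (2.62/24.2)² = 4.173 mSv/h
Total = 14.67 + 2.851 + 4.173 = 21.69 mSv/h.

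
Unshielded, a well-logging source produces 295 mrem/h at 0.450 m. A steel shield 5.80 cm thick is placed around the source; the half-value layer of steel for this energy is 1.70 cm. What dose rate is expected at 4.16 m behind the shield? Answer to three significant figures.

0.324 mrem/h

Distance alone: (0.450/4.16)² = 0.01170, so 295 × 0.01170 = 3.452 mrem/h.
Shield: 5.80/1.70 = 3.412 half-value layers → attenuation 2^(−3.412) = 0.09395.
Combined: 3.452 × 0.09395 = 0.3243 mrem/h.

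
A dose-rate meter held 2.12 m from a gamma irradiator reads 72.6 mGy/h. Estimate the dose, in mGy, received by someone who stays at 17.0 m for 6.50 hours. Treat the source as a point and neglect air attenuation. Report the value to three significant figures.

Intensity scales as (d₁/d₂)², so rate at 17.0 m:
72.6 × (2.12/17.0)² = 72.6 × 0.01555 = 1.129 mGy/h.
Dose = rate × time = 1.129 mGy/h × 6.500 h = 7.338 mGy.

7.34 mGy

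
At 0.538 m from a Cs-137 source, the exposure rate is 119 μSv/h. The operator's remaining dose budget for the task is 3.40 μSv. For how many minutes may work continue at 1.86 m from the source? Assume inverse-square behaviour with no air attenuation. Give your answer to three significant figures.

Intensity scales as (d₁/d₂)², so rate at 1.86 m:
(0.538/1.86)² = 0.08366, so 119 × 0.08366 = 9.956 μSv/h.
Stay time = 3.40 μSv ÷ 9.956 μSv/h = 0.3415 h = 20.49 min.

20.5 min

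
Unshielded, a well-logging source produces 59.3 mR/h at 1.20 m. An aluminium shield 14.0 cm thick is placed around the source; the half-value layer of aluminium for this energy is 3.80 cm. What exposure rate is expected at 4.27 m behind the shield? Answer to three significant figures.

Distance alone: 59.3 × (1.20/4.27)² = 59.3 × 0.07898 = 4.684 mR/h.
Shield: 14.0/3.80 = 3.684 half-value layers → attenuation 2^(−3.684) = 0.07780.
Combined: 4.684 × 0.07780 = 0.3644 mR/h.

0.364 mR/h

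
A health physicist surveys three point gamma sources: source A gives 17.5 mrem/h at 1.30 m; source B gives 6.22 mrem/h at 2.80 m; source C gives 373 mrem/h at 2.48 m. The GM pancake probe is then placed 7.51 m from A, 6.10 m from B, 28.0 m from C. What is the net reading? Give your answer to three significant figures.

4.76 mrem/h

Each source contributes Iᵢ·(dᵢ/rᵢ)²; contributions add.
A: 17.5 × (1.30/7.51)² = 0.5244 mrem/h
B: 6.22 × (2.80/6.10)² = 1.311 mrem/h
C: 373 × (2.48/28.0)² = 2.926 mrem/h
Total = 0.5244 + 1.311 + 2.926 = 4.761 mrem/h.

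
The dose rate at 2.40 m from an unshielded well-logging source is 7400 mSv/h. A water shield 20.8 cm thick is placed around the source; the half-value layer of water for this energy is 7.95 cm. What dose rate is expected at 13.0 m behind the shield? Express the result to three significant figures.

Distance alone: 7400 × (2.40/13.0)² = 7400 × 0.03408 = 252.2 mSv/h.
Shield: 20.8/7.95 = 2.616 half-value layers → attenuation 2^(−2.616) = 0.1631.
Combined: 252.2 × 0.1631 = 41.13 mSv/h.

41.1 mSv/h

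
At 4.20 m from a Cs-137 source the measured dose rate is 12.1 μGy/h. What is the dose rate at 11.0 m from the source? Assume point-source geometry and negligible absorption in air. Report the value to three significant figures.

1.76 μGy/h

Applying the 1/r² law, scaling from 4.20 m to 11.0 m:
12.1 × (4.20/11.0)² = 12.1 × 0.1458 = 1.764 μGy/h.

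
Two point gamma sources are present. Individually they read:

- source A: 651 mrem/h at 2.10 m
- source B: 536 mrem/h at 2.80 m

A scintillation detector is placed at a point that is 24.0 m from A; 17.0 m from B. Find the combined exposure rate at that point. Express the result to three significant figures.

19.5 mrem/h

By superposition, sum each source's inverse-square contribution:
A: 651 × (2.10/24.0)² = 4.984 mrem/h
B: 536 × (2.80/17.0)² = 14.54 mrem/h
Total = 4.984 + 14.54 = 19.52 mrem/h.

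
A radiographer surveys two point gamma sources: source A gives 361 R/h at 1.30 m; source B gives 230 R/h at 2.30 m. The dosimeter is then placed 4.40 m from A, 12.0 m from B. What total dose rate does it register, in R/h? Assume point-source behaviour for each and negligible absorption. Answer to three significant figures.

40.0 R/h

Each source contributes Iᵢ·(dᵢ/rᵢ)²; contributions add.
A: 361 × (1.30/4.40)² = 31.51 R/h
B: 230 × (2.30/12.0)² = 8.449 R/h
Total = 31.51 + 8.449 = 39.96 R/h.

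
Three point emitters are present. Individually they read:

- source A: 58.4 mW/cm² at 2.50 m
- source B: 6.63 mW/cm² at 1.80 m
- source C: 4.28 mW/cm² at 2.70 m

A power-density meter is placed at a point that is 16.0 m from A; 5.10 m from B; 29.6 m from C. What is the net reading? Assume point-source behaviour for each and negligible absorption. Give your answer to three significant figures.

2.29 mW/cm²

Each source contributes Iᵢ·(dᵢ/rᵢ)²; contributions add.
A: 58.4 × (2.50/16.0)² = 1.426 mW/cm²
B: 6.63 × (1.80/5.10)² = 0.8259 mW/cm²
C: 4.28 × (2.70/29.6)² = 0.03561 mW/cm²
Total = 1.426 + 0.8259 + 0.03561 = 2.288 mW/cm².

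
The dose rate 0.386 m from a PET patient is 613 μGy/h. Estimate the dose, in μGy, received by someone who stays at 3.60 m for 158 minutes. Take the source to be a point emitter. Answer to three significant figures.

18.6 μGy

Intensity scales as (d₁/d₂)², so rate at 3.60 m:
613 × (0.386/3.60)² = 613 × 0.01150 = 7.050 μGy/h.
Dose = rate × time = 7.050 μGy/h × 2.633 h = 18.56 μGy.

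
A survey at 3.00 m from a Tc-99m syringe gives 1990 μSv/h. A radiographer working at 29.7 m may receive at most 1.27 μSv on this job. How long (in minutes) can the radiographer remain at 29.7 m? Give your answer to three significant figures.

3.75 min

Intensity scales as (d₁/d₂)², so rate at 29.7 m:
1990 × (3.00/29.7)² = 1990 × 0.01020 = 20.30 μSv/h.
Stay time = 1.27 μSv ÷ 20.30 μSv/h = 0.06256 h = 3.754 min.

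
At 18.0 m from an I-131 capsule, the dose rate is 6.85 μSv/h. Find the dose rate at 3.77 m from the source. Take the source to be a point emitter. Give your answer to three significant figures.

156 μSv/h

By the inverse-square law, the rate at 3.77 m is
6.85 × (18.0/3.77)² = 6.85 × 22.80 = 156.2 μSv/h.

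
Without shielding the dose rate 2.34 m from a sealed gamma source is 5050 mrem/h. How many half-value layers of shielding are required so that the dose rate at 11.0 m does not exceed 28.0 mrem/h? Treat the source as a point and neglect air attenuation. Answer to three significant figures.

3.03 half-value layers

At 11.0 m, distance alone gives (2.34/11.0)² = 0.04525, so 5050 × 0.04525 = 228.5 mrem/h.
Further attenuation needed: 228.5/28.0 = 8.161.
n = log₂(8.161) = 3.029 half-value layers.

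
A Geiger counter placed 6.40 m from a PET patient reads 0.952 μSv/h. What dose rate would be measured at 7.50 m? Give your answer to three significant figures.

By the inverse-square law, scaling from 6.40 m to 7.50 m:
0.952 × (6.40/7.50)² = 0.952 × 0.7282 = 0.6932 μSv/h.

0.693 μSv/h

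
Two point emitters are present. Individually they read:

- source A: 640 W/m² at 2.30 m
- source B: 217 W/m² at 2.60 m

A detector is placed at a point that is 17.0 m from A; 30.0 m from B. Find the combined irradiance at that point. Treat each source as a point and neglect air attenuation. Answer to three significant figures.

13.3 W/m²

By superposition, sum each source's inverse-square contribution:
A: 640 × (2.30/17.0)² = 11.71 W/m²
B: 217 × (2.60/30.0)² = 1.630 W/m²
Total = 11.71 + 1.630 = 13.34 W/m².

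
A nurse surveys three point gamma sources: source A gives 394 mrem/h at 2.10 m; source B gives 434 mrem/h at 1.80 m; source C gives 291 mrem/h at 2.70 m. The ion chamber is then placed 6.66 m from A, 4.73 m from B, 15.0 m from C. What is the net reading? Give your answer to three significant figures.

111 mrem/h

By superposition, sum each source's inverse-square contribution:
A: 394 × (2.10/6.66)² = 39.17 mrem/h
B: 434 × (1.80/4.73)² = 62.85 mrem/h
C: 291 × (2.70/15.0)² = 9.428 mrem/h
Total = 39.17 + 62.85 + 9.428 = 111.4 mrem/h.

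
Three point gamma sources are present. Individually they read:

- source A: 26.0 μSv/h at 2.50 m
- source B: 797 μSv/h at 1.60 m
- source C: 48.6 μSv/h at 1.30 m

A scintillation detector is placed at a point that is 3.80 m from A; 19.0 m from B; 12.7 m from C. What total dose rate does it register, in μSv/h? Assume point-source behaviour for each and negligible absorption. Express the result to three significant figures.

17.4 μSv/h

By superposition, sum each source's inverse-square contribution:
A: 26.0 × (2.50/3.80)² = 11.25 μSv/h
B: 797 × (1.60/19.0)² = 5.652 μSv/h
C: 48.6 × (1.30/12.7)² = 0.5092 μSv/h
Total = 11.25 + 5.652 + 0.5092 = 17.41 μSv/h.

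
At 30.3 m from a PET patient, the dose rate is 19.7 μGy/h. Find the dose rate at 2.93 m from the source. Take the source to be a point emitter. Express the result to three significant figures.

Applying the 1/r² law, the rate at 2.93 m is
(30.3/2.93)² = 106.9, so 19.7 × 106.9 = 2106 μGy/h.

2110 μGy/h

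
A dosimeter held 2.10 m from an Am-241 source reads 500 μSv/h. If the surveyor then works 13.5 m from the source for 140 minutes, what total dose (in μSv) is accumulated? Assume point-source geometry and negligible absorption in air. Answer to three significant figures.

28.2 μSv

Applying the 1/r² law, rate at 13.5 m:
(2.10/13.5)² = 0.02420, so 500 × 0.02420 = 12.10 μSv/h.
Dose = rate × time = 12.10 μSv/h × 2.333 h = 28.23 μSv.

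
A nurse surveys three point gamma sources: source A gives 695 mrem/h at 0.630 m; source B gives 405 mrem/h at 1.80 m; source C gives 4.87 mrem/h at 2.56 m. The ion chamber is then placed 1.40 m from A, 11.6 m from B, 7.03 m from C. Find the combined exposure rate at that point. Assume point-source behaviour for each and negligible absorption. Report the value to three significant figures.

By superposition, sum each source's inverse-square contribution:
A: 695 × (0.630/1.40)² = 140.7 mrem/h
B: 405 × (1.80/11.6)² = 9.752 mrem/h
C: 4.87 × (2.56/7.03)² = 0.6458 mrem/h
Total = 140.7 + 9.752 + 0.6458 = 151.1 mrem/h.

151 mrem/h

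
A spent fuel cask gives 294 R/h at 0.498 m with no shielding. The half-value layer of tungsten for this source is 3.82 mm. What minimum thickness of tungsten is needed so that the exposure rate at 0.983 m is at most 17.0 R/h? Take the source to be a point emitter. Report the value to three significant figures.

At 0.983 m, distance alone gives 294 × (0.498/0.983)² = 294 × 0.2567 = 75.47 R/h.
Further attenuation needed: 75.47/17.0 = 4.439.
n = log₂(4.439) = 2.150 half-value layers.
Thickness = 2.150 × 3.82 mm = 8.213 mm.

8.21 mm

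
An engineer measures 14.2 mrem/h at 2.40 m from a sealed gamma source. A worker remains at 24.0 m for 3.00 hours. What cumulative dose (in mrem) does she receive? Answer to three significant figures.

0.426 mrem

Intensity scales as (d₁/d₂)², so rate at 24.0 m:
(2.40/24.0)² = 0.01000, so 14.2 × 0.01000 = 0.1420 mrem/h.
Dose = rate × time = 0.1420 mrem/h × 3.000 h = 0.4260 mrem.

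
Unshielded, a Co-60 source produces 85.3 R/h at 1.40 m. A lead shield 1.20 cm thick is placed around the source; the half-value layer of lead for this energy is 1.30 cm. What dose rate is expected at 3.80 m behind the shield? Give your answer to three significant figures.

Distance alone: 85.3 × (1.40/3.80)² = 85.3 × 0.1357 = 11.58 R/h.
Shield: 1.20/1.30 = 0.9231 half-value layers → attenuation 2^(−0.9231) = 0.5274.
Combined: 11.58 × 0.5274 = 6.107 R/h.

6.11 R/h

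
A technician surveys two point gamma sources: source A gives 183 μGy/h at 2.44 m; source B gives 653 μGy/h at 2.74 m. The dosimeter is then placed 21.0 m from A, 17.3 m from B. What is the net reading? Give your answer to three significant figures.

Each source contributes Iᵢ·(dᵢ/rᵢ)²; contributions add.
A: 183 × (2.44/21.0)² = 2.471 μGy/h
B: 653 × (2.74/17.3)² = 16.38 μGy/h
Total = 2.471 + 16.38 = 18.85 μGy/h.

18.9 μGy/h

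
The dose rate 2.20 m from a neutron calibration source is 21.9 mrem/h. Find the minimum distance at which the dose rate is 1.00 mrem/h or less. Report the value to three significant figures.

10.3 m

Applying the 1/r² law, d₂ = d₁·√(I₁/I₂).
I₁/I₂ = 21.9/1.00 = 21.90, so d₂ = 2.20 × √21.90 = 10.30 m.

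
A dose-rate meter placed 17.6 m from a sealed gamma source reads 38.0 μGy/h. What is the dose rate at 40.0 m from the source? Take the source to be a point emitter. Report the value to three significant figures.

7.36 μGy/h

Intensity scales as (d₁/d₂)², so scaling from 17.6 m to 40.0 m:
38.0 × (17.6/40.0)² = 38.0 × 0.1936 = 7.357 μGy/h.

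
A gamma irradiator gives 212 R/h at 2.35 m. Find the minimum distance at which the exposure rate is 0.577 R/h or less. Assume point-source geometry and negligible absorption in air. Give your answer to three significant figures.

Applying the 1/r² law, d₂ = d₁·√(I₁/I₂).
I₁/I₂ = 212/0.577 = 367.4, so d₂ = 2.35 × √367.4 = 45.04 m.

45.0 m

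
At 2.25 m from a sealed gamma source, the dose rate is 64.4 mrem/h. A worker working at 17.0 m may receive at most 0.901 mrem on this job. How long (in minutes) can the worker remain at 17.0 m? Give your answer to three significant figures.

Using I₁d₁² = I₂d₂², rate at 17.0 m:
64.4 × (2.25/17.0)² = 64.4 × 0.01752 = 1.128 mrem/h.
Stay time = 0.901 mrem ÷ 1.128 mrem/h = 0.7988 h = 47.93 min.

47.9 min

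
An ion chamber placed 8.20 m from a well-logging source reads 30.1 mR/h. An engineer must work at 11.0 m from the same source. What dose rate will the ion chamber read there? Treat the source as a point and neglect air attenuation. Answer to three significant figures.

16.7 mR/h

Intensity scales as (d₁/d₂)², so scaling from 8.20 m to 11.0 m:
(8.20/11.0)² = 0.5557, so 30.1 × 0.5557 = 16.73 mR/h.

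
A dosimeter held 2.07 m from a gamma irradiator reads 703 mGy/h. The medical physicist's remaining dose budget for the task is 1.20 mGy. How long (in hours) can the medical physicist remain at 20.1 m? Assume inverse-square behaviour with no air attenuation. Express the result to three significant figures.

0.161 h

Intensity scales as (d₁/d₂)², so rate at 20.1 m:
(2.07/20.1)² = 0.01061, so 703 × 0.01061 = 7.459 mGy/h.
Stay time = 1.20 mGy ÷ 7.459 mGy/h = 0.1609 h.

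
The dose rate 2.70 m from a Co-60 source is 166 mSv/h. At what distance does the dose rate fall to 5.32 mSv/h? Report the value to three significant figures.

15.1 m

Since intensity falls as 1/r², d₂ = d₁·√(I₁/I₂).
I₁/I₂ = 166/5.32 = 31.20, so d₂ = 2.70 × √31.20 = 15.08 m.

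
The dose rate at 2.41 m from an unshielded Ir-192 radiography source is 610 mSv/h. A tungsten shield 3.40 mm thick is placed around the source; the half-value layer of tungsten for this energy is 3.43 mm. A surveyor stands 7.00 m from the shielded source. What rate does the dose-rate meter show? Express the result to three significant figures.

Distance alone: (2.41/7.00)² = 0.1185, so 610 × 0.1185 = 72.28 mSv/h.
Shield: 3.40/3.43 = 0.9913 half-value layers → attenuation 2^(−0.9913) = 0.5030.
Combined: 72.28 × 0.5030 = 36.36 mSv/h.

36.4 mSv/h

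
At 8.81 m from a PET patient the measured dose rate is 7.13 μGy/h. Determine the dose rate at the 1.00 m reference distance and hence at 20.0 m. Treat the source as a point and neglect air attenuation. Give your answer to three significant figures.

Using I₁d₁² = I₂d₂²,
At 1.00 m: (8.81/1.00)² = 77.62, so 7.13 × 77.62 = 553.4 μGy/h
At 20.0 m: (1.00/20.0)² = 0.002500, so 553.4 × 0.002500 = 1.383 μGy/h.

553 μGy/h; 1.38 μGy/h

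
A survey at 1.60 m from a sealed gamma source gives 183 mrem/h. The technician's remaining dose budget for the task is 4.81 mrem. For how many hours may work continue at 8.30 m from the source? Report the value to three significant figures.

0.707 h

Using I₁d₁² = I₂d₂², rate at 8.30 m:
(1.60/8.30)² = 0.03716, so 183 × 0.03716 = 6.800 mrem/h.
Stay time = 4.81 mrem ÷ 6.800 mrem/h = 0.7074 h.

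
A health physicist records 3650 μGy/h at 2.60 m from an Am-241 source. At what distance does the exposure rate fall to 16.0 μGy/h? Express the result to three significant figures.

Since intensity falls as 1/r², d₂ = d₁·√(I₁/I₂).
I₁/I₂ = 3650/16.0 = 228.1, so d₂ = 2.60 × √228.1 = 39.27 m.

39.3 m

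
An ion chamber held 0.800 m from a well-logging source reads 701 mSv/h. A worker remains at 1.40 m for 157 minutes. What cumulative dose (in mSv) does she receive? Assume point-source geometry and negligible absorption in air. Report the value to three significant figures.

Applying the 1/r² law, rate at 1.40 m:
701 × (0.800/1.40)² = 701 × 0.3265 = 228.9 mSv/h.
Dose = rate × time = 228.9 mSv/h × 2.617 h = 599.0 mSv.

599 mSv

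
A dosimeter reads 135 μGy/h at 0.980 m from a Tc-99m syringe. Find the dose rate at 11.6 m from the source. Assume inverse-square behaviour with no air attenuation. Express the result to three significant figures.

Using I₁d₁² = I₂d₂², the rate at 11.6 m is
135 × (0.980/11.6)² = 135 × 0.007137 = 0.9635 μGy/h.

0.964 μGy/h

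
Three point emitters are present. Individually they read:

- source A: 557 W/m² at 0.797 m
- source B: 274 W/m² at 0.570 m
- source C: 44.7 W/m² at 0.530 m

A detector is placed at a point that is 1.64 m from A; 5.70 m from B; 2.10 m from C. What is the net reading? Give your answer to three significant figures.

137 W/m²

Each source contributes Iᵢ·(dᵢ/rᵢ)²; contributions add.
A: 557 × (0.797/1.64)² = 131.5 W/m²
B: 274 × (0.570/5.70)² = 2.740 W/m²
C: 44.7 × (0.530/2.10)² = 2.847 W/m²
Total = 131.5 + 2.740 + 2.847 = 137.1 W/m².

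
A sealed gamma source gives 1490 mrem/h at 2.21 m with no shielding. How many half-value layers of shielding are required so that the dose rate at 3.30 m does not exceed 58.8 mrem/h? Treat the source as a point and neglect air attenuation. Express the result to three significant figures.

3.51 half-value layers

At 3.30 m, distance alone gives 1490 × (2.21/3.30)² = 1490 × 0.4485 = 668.3 mrem/h.
Further attenuation needed: 668.3/58.8 = 11.37.
n = log₂(11.37) = 3.507 half-value layers.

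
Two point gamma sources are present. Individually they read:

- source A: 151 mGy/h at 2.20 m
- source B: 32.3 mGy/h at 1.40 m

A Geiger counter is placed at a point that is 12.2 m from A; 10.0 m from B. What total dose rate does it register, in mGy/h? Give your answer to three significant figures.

5.54 mGy/h

By superposition, sum each source's inverse-square contribution:
A: 151 × (2.20/12.2)² = 4.910 mGy/h
B: 32.3 × (1.40/10.0)² = 0.6331 mGy/h
Total = 4.910 + 0.6331 = 5.543 mGy/h.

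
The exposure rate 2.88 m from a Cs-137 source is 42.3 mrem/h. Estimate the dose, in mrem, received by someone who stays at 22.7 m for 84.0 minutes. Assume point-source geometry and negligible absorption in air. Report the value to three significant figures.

Applying the 1/r² law, rate at 22.7 m:
42.3 × (2.88/22.7)² = 42.3 × 0.01610 = 0.6810 mrem/h.
Dose = rate × time = 0.6810 mrem/h × 1.400 h = 0.9534 mrem.

0.953 mrem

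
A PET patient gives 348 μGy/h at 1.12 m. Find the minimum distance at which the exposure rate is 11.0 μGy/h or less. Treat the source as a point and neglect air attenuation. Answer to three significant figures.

Since intensity falls as 1/r², d₂ = d₁·√(I₁/I₂).
I₁/I₂ = 348/11.0 = 31.64, so d₂ = 1.12 × √31.64 = 6.300 m.

6.30 m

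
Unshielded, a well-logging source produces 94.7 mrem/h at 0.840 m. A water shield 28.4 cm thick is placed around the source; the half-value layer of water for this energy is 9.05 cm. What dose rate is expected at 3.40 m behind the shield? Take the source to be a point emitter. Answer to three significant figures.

0.657 mrem/h

Distance alone: (0.840/3.40)² = 0.06104, so 94.7 × 0.06104 = 5.780 mrem/h.
Shield: 28.4/9.05 = 3.138 half-value layers → attenuation 2^(−3.138) = 0.1136.
Combined: 5.780 × 0.1136 = 0.6566 mrem/h.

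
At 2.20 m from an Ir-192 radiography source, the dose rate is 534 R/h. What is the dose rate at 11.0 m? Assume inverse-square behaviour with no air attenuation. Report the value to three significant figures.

Since intensity falls as 1/r², the rate at 11.0 m is
534 × (2.20/11.0)² = 534 × 0.04000 = 21.36 R/h.

21.4 R/h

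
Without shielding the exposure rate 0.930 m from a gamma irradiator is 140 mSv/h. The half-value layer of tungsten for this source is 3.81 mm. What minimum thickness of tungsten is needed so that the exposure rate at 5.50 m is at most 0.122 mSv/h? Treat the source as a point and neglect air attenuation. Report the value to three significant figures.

At 5.50 m, distance alone gives (0.930/5.50)² = 0.02859, so 140 × 0.02859 = 4.003 mSv/h.
Further attenuation needed: 4.003/0.122 = 32.81.
n = log₂(32.81) = 5.036 half-value layers.
Thickness = 5.036 × 3.81 mm = 19.19 mm.

19.2 mm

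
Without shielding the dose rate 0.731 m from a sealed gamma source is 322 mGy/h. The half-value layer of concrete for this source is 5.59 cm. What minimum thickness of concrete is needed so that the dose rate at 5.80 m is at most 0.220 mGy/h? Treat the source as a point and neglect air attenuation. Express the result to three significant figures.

At 5.80 m, distance alone gives 322 × (0.731/5.80)² = 322 × 0.01588 = 5.113 mGy/h.
Further attenuation needed: 5.113/0.220 = 23.24.
n = log₂(23.24) = 4.539 half-value layers.
Thickness = 4.539 × 5.59 cm = 25.37 cm.

25.4 cm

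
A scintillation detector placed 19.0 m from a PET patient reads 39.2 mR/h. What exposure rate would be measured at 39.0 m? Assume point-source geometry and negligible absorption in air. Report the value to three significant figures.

Using I₁d₁² = I₂d₂², scaling from 19.0 m to 39.0 m:
(19.0/39.0)² = 0.2373, so 39.2 × 0.2373 = 9.302 mR/h.

9.30 mR/h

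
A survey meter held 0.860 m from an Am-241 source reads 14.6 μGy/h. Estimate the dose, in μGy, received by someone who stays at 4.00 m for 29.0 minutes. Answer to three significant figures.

0.326 μGy

Intensity scales as (d₁/d₂)², so rate at 4.00 m:
14.6 × (0.860/4.00)² = 14.6 × 0.04622 = 0.6748 μGy/h.
Dose = rate × time = 0.6748 μGy/h × 0.4833 h = 0.3261 μGy.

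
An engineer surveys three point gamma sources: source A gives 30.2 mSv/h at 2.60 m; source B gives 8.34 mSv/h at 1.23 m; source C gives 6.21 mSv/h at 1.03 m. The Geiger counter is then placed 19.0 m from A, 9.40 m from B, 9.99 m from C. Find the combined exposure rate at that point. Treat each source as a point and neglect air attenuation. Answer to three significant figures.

Each source contributes Iᵢ·(dᵢ/rᵢ)²; contributions add.
A: 30.2 × (2.60/19.0)² = 0.5655 mSv/h
B: 8.34 × (1.23/9.40)² = 0.1428 mSv/h
C: 6.21 × (1.03/9.99)² = 0.06601 mSv/h
Total = 0.5655 + 0.1428 + 0.06601 = 0.7743 mSv/h.

0.774 mSv/h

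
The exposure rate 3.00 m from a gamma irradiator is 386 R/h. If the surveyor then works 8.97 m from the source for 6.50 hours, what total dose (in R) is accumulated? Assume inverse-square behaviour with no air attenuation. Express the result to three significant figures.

281 R

By the inverse-square law, rate at 8.97 m:
386 × (3.00/8.97)² = 386 × 0.1119 = 43.19 R/h.
Dose = rate × time = 43.19 R/h × 6.500 h = 280.7 R.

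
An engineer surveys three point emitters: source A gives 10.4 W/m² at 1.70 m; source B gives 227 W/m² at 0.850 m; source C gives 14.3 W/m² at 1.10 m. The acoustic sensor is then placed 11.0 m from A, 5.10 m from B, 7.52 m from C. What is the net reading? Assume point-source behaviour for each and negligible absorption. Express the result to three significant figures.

By superposition, sum each source's inverse-square contribution:
A: 10.4 × (1.70/11.0)² = 0.2484 W/m²
B: 227 × (0.850/5.10)² = 6.306 W/m²
C: 14.3 × (1.10/7.52)² = 0.3060 W/m²
Total = 0.2484 + 6.306 + 0.3060 = 6.860 W/m².

6.86 W/m²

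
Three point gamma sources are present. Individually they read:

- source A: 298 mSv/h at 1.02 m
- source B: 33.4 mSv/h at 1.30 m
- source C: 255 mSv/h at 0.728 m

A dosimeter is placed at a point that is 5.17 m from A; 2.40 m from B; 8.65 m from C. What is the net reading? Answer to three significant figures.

23.2 mSv/h

By superposition, sum each source's inverse-square contribution:
A: 298 × (1.02/5.17)² = 11.60 mSv/h
B: 33.4 × (1.30/2.40)² = 9.800 mSv/h
C: 255 × (0.728/8.65)² = 1.806 mSv/h
Total = 11.60 + 9.800 + 1.806 = 23.21 mSv/h.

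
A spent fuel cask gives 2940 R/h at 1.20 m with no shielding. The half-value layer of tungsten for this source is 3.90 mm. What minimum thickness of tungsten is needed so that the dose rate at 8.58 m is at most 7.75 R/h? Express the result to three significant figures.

At 8.58 m, distance alone gives (1.20/8.58)² = 0.01956, so 2940 × 0.01956 = 57.51 R/h.
Further attenuation needed: 57.51/7.75 = 7.421.
n = log₂(7.421) = 2.892 half-value layers.
Thickness = 2.892 × 3.90 mm = 11.28 mm.

11.3 mm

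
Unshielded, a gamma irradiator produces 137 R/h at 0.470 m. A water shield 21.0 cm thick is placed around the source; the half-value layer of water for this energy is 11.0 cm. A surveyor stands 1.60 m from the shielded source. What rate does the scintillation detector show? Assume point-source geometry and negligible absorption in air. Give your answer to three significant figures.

3.15 R/h

Distance alone: 137 × (0.470/1.60)² = 137 × 0.08629 = 11.82 R/h.
Shield: 21.0/11.0 = 1.909 half-value layers → attenuation 2^(−1.909) = 0.2663.
Combined: 11.82 × 0.2663 = 3.148 R/h.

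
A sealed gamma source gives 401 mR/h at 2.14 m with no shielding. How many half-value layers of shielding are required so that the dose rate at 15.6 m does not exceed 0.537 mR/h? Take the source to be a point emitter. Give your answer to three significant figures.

3.81 half-value layers

At 15.6 m, distance alone gives 401 × (2.14/15.6)² = 401 × 0.01882 = 7.547 mR/h.
Further attenuation needed: 7.547/0.537 = 14.05.
n = log₂(14.05) = 3.812 half-value layers.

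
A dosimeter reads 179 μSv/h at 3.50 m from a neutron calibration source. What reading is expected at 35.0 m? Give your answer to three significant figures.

1.79 μSv/h

Since intensity falls as 1/r², the rate at 35.0 m is
179 × (3.50/35.0)² = 179 × 0.01000 = 1.790 μSv/h.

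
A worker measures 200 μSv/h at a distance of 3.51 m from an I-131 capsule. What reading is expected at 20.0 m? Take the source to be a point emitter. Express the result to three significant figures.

Intensity scales as (d₁/d₂)², so the rate at 20.0 m is
200 × (3.51/20.0)² = 200 × 0.03080 = 6.160 μSv/h.

6.16 μSv/h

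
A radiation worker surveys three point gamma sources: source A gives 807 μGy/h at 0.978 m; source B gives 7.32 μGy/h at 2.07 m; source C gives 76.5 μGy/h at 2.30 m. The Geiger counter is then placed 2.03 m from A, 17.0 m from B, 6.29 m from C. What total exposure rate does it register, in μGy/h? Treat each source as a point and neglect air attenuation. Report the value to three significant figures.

198 μGy/h

By superposition, sum each source's inverse-square contribution:
A: 807 × (0.978/2.03)² = 187.3 μGy/h
B: 7.32 × (2.07/17.0)² = 0.1085 μGy/h
C: 76.5 × (2.30/6.29)² = 10.23 μGy/h
Total = 187.3 + 0.1085 + 10.23 = 197.6 μGy/h.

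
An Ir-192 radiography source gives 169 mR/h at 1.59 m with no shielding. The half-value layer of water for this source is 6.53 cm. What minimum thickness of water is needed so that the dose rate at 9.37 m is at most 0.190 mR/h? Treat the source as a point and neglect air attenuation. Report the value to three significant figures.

30.6 cm

At 9.37 m, distance alone gives (1.59/9.37)² = 0.02879, so 169 × 0.02879 = 4.866 mR/h.
Further attenuation needed: 4.866/0.190 = 25.61.
n = log₂(25.61) = 4.679 half-value layers.
Thickness = 4.679 × 6.53 cm = 30.55 cm.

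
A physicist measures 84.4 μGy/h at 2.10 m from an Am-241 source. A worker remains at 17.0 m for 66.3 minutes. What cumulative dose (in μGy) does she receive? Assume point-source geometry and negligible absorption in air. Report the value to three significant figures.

Intensity scales as (d₁/d₂)², so rate at 17.0 m:
84.4 × (2.10/17.0)² = 84.4 × 0.01526 = 1.288 μGy/h.
Dose = rate × time = 1.288 μGy/h × 1.105 h = 1.423 μGy.

1.42 μGy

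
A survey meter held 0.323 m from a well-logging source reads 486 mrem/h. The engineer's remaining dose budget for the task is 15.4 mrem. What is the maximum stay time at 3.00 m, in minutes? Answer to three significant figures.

164 min

By the inverse-square law, rate at 3.00 m:
(0.323/3.00)² = 0.01159, so 486 × 0.01159 = 5.633 mrem/h.
Stay time = 15.4 mrem ÷ 5.633 mrem/h = 2.734 h = 164.0 min.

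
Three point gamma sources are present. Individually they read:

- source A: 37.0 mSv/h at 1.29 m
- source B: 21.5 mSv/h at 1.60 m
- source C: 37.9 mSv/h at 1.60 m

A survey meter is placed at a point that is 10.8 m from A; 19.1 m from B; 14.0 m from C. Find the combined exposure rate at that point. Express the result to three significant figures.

1.17 mSv/h

By superposition, sum each source's inverse-square contribution:
A: 37.0 × (1.29/10.8)² = 0.5279 mSv/h
B: 21.5 × (1.60/19.1)² = 0.1509 mSv/h
C: 37.9 × (1.60/14.0)² = 0.4950 mSv/h
Total = 0.5279 + 0.1509 + 0.4950 = 1.174 mSv/h.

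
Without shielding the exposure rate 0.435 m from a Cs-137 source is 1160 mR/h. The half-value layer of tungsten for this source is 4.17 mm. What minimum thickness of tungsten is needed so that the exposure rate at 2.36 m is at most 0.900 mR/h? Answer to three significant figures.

22.7 mm

At 2.36 m, distance alone gives (0.435/2.36)² = 0.03397, so 1160 × 0.03397 = 39.41 mR/h.
Further attenuation needed: 39.41/0.900 = 43.79.
n = log₂(43.79) = 5.453 half-value layers.
Thickness = 5.453 × 4.17 mm = 22.74 mm.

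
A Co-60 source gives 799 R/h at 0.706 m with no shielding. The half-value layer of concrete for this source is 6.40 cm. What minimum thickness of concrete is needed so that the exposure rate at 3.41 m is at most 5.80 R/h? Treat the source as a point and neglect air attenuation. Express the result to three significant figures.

16.4 cm

At 3.41 m, distance alone gives (0.706/3.41)² = 0.04286, so 799 × 0.04286 = 34.25 R/h.
Further attenuation needed: 34.25/5.80 = 5.905.
n = log₂(5.905) = 2.562 half-value layers.
Thickness = 2.562 × 6.40 cm = 16.40 cm.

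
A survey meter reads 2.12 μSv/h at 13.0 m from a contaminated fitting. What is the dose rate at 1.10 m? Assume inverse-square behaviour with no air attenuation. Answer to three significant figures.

By the inverse-square law, the rate at 1.10 m is
2.12 × (13.0/1.10)² = 2.12 × 139.7 = 296.2 μSv/h.

296 μSv/h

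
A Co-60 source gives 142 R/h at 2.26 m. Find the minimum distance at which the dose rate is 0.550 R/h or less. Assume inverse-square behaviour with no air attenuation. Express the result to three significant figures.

Since intensity falls as 1/r², d₂ = d₁·√(I₁/I₂).
I₁/I₂ = 142/0.550 = 258.2, so d₂ = 2.26 × √258.2 = 36.32 m.

36.3 m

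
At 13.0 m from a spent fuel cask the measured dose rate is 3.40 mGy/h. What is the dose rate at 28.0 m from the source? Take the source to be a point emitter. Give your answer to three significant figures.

By the inverse-square law, scaling from 13.0 m to 28.0 m:
(13.0/28.0)² = 0.2156, so 3.40 × 0.2156 = 0.7330 mGy/h.

0.733 mGy/h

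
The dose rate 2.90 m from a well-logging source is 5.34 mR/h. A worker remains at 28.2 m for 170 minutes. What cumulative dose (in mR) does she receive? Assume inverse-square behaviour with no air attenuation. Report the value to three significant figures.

0.160 mR

Since intensity falls as 1/r², rate at 28.2 m:
(2.90/28.2)² = 0.01058, so 5.34 × 0.01058 = 0.05650 mR/h.
Dose = rate × time = 0.05650 mR/h × 2.833 h = 0.1601 mR.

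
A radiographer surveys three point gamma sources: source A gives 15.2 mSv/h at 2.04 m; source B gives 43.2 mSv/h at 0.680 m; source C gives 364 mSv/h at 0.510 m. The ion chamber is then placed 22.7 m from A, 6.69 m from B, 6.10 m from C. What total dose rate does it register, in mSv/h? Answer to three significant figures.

3.11 mSv/h

Each source contributes Iᵢ·(dᵢ/rᵢ)²; contributions add.
A: 15.2 × (2.04/22.7)² = 0.1228 mSv/h
B: 43.2 × (0.680/6.69)² = 0.4463 mSv/h
C: 364 × (0.510/6.10)² = 2.544 mSv/h
Total = 0.1228 + 0.4463 + 2.544 = 3.113 mSv/h.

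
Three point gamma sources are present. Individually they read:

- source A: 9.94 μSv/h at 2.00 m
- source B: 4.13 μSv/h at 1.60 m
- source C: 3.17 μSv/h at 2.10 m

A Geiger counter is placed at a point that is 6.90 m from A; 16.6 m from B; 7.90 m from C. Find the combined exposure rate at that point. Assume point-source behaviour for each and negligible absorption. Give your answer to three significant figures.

Each source contributes Iᵢ·(dᵢ/rᵢ)²; contributions add.
A: 9.94 × (2.00/6.90)² = 0.8351 μSv/h
B: 4.13 × (1.60/16.6)² = 0.03837 μSv/h
C: 3.17 × (2.10/7.90)² = 0.2240 μSv/h
Total = 0.8351 + 0.03837 + 0.2240 = 1.097 μSv/h.

1.10 μSv/h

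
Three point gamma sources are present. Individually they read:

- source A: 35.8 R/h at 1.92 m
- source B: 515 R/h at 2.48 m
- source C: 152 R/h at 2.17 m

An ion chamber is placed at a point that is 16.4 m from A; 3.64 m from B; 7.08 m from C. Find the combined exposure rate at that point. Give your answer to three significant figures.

254 R/h

Each source contributes Iᵢ·(dᵢ/rᵢ)²; contributions add.
A: 35.8 × (1.92/16.4)² = 0.4907 R/h
B: 515 × (2.48/3.64)² = 239.1 R/h
C: 152 × (2.17/7.08)² = 14.28 R/h
Total = 0.4907 + 239.1 + 14.28 = 253.9 R/h.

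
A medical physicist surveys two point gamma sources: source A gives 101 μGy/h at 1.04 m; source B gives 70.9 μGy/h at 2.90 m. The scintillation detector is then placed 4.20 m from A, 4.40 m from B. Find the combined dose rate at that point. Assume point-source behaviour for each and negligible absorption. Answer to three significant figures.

37.0 μGy/h

By superposition, sum each source's inverse-square contribution:
A: 101 × (1.04/4.20)² = 6.193 μGy/h
B: 70.9 × (2.90/4.40)² = 30.80 μGy/h
Total = 6.193 + 30.80 = 36.99 μGy/h.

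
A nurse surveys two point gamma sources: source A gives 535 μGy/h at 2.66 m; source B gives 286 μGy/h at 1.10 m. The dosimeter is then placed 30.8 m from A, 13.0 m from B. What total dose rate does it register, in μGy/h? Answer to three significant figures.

Each source contributes Iᵢ·(dᵢ/rᵢ)²; contributions add.
A: 535 × (2.66/30.8)² = 3.990 μGy/h
B: 286 × (1.10/13.0)² = 2.048 μGy/h
Total = 3.990 + 2.048 = 6.038 μGy/h.

6.04 μGy/h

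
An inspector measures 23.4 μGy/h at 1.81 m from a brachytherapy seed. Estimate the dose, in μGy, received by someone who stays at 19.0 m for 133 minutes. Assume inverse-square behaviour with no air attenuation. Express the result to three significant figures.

0.471 μGy

By the inverse-square law, rate at 19.0 m:
23.4 × (1.81/19.0)² = 23.4 × 0.009075 = 0.2124 μGy/h.
Dose = rate × time = 0.2124 μGy/h × 2.217 h = 0.4709 μGy.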